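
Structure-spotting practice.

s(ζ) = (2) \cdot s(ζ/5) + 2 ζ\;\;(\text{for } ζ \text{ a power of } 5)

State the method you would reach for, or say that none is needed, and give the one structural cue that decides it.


Best approach: the master substitution — the argument shrinks by the factor 5, so measure the index on a logarithmic scale and the recursion becomes a shift.


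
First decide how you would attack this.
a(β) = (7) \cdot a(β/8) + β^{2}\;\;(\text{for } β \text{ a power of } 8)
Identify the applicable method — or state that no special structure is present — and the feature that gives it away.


Diagnosis: the master substitution — treat m = log base 8 of β as the new clock: one recursion step advances m by one while β scales by 8.


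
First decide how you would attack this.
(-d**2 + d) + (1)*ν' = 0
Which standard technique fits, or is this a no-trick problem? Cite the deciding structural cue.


Technique: no special technique — the slope is a function of d alone, so integrate both sides directly.


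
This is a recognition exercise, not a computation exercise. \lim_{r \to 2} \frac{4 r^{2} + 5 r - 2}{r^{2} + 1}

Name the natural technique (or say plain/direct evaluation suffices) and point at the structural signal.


Verdict: no special technique — nothing blocks direct substitution at 2: plug in and finish.


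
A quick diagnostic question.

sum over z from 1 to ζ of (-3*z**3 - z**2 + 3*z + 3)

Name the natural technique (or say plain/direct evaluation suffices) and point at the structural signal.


Best approach: no special technique — this is bookkeeping, not technique: standard formulas for sums of constant-multiple powers of z apply termwise.


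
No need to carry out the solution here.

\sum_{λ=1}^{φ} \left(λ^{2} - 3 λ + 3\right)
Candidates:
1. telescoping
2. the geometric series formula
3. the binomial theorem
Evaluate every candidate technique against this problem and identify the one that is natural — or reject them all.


Diagnosis: no special technique — no cancellation, no constant ratio, no binomial weights — just polynomial terms summed directly.
- telescoping — in the displayed form, no term reappears at a neighboring index to cancel against.
- the geometric series formula — dividing successive terms gives an index-dependent quantity, not a constant.
- the binomial theorem: no binomial coefficients pair with matched powers.


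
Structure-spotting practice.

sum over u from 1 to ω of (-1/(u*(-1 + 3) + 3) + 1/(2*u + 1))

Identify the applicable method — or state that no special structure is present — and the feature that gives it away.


Technique: telescoping — consecutive terms evaluate one function at adjacent indices (1/(2*u + 1) is its current value): one term's tail is the next term's head, so the chain collapses.


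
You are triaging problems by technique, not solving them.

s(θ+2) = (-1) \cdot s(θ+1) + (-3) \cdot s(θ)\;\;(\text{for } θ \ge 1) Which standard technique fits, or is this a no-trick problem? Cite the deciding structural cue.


Verdict: the characteristic-root method — constant coefficients and linearity mean the ansatz r^θ reduces it to solving the characteristic polynomial.


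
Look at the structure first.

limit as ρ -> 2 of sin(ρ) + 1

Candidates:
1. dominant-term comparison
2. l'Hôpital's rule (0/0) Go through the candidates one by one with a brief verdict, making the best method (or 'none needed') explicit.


Best approach: no special technique — no zero denominators, no indeterminate clash at 2 — substitute and read off the value.
- dominant-term comparison: no dominant-degree comparison decides it.
- l'Hôpital's rule (0/0): substituting the point produces a determinate value, not a 0 over 0 clash.


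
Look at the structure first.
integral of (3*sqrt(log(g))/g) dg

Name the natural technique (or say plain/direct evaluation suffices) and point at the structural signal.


Method: u-substitution — collected, the integrand has one factor that is, up to a constant, the derivative of an inner expression the rest depends on — substitute for that inner expression.


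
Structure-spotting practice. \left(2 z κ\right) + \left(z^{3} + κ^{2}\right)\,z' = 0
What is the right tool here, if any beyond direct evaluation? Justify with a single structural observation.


Method: the exact-equation method — check exactness first: here it holds (2 z κ, z^{3} + κ^{2} have matching cross partials), so no integrating factor is needed.


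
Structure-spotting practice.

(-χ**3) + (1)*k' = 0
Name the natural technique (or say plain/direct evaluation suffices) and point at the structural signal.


Technique: no special technique — the slope is a function of χ alone, so integrate both sides directly.


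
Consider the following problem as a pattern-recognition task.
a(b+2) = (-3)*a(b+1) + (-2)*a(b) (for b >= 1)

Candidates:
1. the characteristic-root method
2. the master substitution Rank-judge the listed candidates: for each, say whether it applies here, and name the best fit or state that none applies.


Method: the characteristic-root method — linear, homogeneous, constant coefficients: solutions of the form r^b exist — find the roots of the characteristic polynomial.
- the characteristic-root method: applicable, and directly so.
- the master substitution: with no divided-index recursive call, reindexing by powers of a base buys nothing.


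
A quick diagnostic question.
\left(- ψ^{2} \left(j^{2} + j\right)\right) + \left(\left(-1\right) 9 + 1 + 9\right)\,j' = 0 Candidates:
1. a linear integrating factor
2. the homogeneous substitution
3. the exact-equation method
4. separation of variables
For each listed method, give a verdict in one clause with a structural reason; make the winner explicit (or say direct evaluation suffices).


Best approach: separation of variables — a product of single-variable factors, ψ^{2} and j^{2} + j — the textbook separable form. This doubles as a Bernoulli equation in the unknown as written; dividing and integrating works on it directly.
- a linear integrating factor — the unknown enters nonlinearly (through a power, a denominator, or a transcendental function), which the linear integrating-factor recipe cannot absorb as-is — any repair would come from a preliminary substitution, not the factor.
- the homogeneous substitution — solved for the derivative, the right side changes under joint scaling of the two variables.
- the exact-equation method: the mixed partial derivatives differ, so the left side is not a total differential.
- separation of variables — applicable, and directly so.


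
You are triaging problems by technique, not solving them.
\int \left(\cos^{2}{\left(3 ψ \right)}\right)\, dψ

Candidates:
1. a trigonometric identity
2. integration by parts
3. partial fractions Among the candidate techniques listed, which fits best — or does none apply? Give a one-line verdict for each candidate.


Verdict: a trigonometric identity — the even exponent on \cos^{2}{\left(3 ψ \right)} signals one move: rewrite via cos of the doubled angle.
- a trigonometric identity: yes, a natural case for it.
- integration by parts: not the natural route: no polynomial-kernel product appears — a recursive parts reduction of the trigonometric product exists, but the identity rewrite is direct.
- partial fractions: there is no rational-function structure to decompose.


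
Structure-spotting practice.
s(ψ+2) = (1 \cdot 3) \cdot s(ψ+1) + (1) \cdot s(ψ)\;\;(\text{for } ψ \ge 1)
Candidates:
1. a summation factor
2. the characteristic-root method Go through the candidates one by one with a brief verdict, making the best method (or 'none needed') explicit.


Verdict: the characteristic-root method — try a geometric ansatz r^ψ: constant coefficients turn the recurrence into one polynomial equation in r.
- a summation factor: a summation factor telescopes one-step recursions; this one carries higher-order memory.
- the characteristic-root method: applies; the problem has the shape this method handles.


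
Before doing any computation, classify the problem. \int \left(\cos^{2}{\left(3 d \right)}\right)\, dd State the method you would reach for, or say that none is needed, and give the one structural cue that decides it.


Best approach: a trigonometric identity — reduce \cos^{2}{\left(3 d \right)} with the power-reduction formula and the integral becomes first-degree trigonometry.


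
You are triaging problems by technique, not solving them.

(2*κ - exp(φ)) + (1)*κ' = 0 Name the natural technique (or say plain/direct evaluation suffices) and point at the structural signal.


Diagnosis: a linear integrating factor — linear in the unknown with genuine forcing: multiply through by the exponential of the integrated coefficient and the left side closes into one derivative.


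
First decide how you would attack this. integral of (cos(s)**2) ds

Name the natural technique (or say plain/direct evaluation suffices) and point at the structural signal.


Verdict: a trigonometric identity — the exponent on cos(s)**2 is even — the power-reduction identity is the standard preprocessing step.


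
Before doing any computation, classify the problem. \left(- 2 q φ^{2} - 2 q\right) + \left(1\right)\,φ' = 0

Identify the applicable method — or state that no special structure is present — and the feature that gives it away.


Technique: separation of variables — one side of the product carries the independent variable, the other the unknown — the textbook separation shape.


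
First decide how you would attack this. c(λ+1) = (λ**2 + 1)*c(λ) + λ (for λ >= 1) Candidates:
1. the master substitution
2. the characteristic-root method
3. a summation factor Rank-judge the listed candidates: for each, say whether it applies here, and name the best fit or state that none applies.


Method: a summation factor — normalize by the running product of λ**2 + 1: the left side becomes a difference, and differences sum.
- the master substitution: the recursive argument is a shift of the index, not a fixed fraction of it.
- the characteristic-root method: the coefficients change with the index, which the root method cannot absorb.
- a summation factor: yes, a natural case for it.


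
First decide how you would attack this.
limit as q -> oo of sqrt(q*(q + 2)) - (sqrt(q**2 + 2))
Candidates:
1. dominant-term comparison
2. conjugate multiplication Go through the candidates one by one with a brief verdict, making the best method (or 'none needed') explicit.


Best approach: conjugate multiplication — an infinity-minus-infinity difference with a surviving radical — multiply by the conjugate to cancel the divergence.
- dominant-term comparison — this is not a rational comparison of growth rates at infinity.
- conjugate multiplication: a fit — the right tool for this form.


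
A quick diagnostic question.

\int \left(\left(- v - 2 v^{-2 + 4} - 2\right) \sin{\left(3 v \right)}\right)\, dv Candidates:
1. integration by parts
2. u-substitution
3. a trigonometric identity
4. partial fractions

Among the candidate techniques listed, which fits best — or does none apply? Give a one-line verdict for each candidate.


Method: integration by parts — the integrand splits as (- v - 2 v^{-2 + 4} - 2) times \sin{\left(3 v \right)} — repeatedly differentiating the polynomial part kills it, which is the parts ladder.
- integration by parts — yes, a natural case for it.
- u-substitution — no subexpression of the integrand pairs with its own derivative as a factor — individual terms may offer their own substitutions, but any change of variable covering the whole integral would have to be constructed from outside the expression.
- a trigonometric identity — no identity rewrites this into an easier trigonometric form.
- partial fractions — there is no rational-function structure to decompose.


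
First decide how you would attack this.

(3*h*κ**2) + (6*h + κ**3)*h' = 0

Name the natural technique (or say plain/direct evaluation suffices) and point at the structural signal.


Verdict: the exact-equation method — equality of cross partials is the green light — assemble the potential function term by term.


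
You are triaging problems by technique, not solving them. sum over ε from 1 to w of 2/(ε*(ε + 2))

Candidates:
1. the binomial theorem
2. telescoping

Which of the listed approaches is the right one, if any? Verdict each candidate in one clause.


Technique: telescoping — poles of 2/(ε*(ε + 2)) differ by an integer, the telltale of a telescoping partial-fraction sum.
- the binomial theorem — the terms do not reassemble into a binomial power.
- telescoping: yes, a natural case for it.


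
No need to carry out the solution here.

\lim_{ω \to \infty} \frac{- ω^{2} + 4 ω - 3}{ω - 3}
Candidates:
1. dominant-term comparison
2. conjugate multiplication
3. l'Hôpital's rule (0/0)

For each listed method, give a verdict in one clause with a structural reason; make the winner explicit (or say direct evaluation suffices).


Technique: dominant-term comparison — at large ω only the top-degree terms survive; compare the leading terms and the limit falls out.
- dominant-term comparison: applicable, and directly so.
- conjugate multiplication: there is no infinity-minus-infinity radical difference to rationalize.
- l'Hôpital's rule (0/0) — as a single quotient the expression runs to ∞/∞ at the limit point — an at-infinity form of the rule would apply, though the leading-growth comparison is the direct reading.


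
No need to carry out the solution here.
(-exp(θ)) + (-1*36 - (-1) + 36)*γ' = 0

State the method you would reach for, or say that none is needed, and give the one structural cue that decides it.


Technique: no special technique — the slope is a pure function of θ; integrate both sides and be done.


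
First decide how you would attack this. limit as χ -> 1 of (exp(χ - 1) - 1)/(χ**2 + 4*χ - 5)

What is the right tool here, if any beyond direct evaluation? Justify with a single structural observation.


Method: l'Hôpital's rule (0/0) — the 0/0 form at 1 is the signature situation for l'Hôpital's rule. A first-order expansion at the point is an equally standard path; the rule packages it.


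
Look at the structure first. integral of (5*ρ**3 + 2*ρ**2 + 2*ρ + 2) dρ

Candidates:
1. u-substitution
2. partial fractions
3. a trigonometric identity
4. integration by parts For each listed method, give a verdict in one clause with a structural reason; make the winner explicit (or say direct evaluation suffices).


Verdict: no special technique — scan for structure and find none: constant multiples of powers of ρ, integrate directly.
- u-substitution — no substitution does more than relabel what direct integration already handles.
- partial fractions: there is no rational-function structure to decompose.
- a trigonometric identity — with no trigonometric functions present, identity rewriting has no target.
- integration by parts: splitting off a factor buys nothing — the integrand integrates directly without parts.


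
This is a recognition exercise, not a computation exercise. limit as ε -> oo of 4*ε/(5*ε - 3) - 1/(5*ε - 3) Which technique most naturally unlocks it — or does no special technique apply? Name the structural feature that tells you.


Technique: dominant-term comparison — at large ε only the top-degree terms survive; compare the leading terms and the limit falls out. Differentiating the expression as a single quotient would eventually settle it as well; matching dominant growth settles it immediately.


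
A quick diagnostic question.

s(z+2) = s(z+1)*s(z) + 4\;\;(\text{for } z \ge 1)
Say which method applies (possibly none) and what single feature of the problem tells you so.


Best approach: no special technique — the unknown sequence enters the update nonlinearly, so no linear method fits the recurrence as written — direct iteration remains.


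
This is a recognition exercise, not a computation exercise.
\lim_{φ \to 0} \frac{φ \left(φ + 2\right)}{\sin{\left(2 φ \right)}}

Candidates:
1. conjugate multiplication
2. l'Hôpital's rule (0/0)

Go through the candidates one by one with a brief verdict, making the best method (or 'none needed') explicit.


Verdict: l'Hôpital's rule (0/0) — numerator and denominator both vanish at 0 — a genuine 0/0 form, which is exactly when l'Hôpital applies. A first-order expansion at the point is an equally standard path; the rule packages it.
- conjugate multiplication: multiplying by a conjugate would not remove any indeterminacy here.
- l'Hôpital's rule (0/0): yes, a natural case for it.


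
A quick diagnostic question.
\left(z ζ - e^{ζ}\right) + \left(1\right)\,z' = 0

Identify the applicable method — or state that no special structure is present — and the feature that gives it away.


Verdict: a linear integrating factor — z enters only linearly with coefficient ζ; multiply by exp of the integral of ζ and the left side becomes one derivative.


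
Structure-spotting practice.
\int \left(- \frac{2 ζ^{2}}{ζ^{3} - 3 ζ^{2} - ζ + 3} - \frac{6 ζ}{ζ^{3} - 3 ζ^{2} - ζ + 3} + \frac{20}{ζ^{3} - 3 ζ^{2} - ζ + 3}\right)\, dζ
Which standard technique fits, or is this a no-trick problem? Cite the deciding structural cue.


Method: partial fractions — rational integrand, reducible denominator ζ^{3} - 3 ζ^{2} - ζ + 3: decompose first, integrate second.


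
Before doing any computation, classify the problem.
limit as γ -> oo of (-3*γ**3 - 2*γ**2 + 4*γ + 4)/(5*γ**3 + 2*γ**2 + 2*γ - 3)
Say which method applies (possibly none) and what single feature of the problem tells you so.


Diagnosis: dominant-term comparison — divide by the highest power of γ present: lower-order terms vanish and the dominant ratio remains. As a single quotient, the ∞/∞ shape would yield to repeated differentiation as well — the growth comparison gets there in one look.


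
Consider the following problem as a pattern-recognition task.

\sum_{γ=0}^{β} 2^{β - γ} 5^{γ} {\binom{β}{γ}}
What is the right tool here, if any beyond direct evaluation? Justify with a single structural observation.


Verdict: the binomial theorem — {\binom{β}{γ}} weighting matched powers of 5 and 2 is the expanded form of (5 + 2)^β — fold it back up.


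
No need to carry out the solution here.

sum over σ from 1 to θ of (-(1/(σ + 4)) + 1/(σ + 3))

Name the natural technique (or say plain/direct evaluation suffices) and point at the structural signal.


Diagnosis: telescoping — the summand is built as 1/(σ + 3) minus its own successor — adjacent terms annihilate down the line.


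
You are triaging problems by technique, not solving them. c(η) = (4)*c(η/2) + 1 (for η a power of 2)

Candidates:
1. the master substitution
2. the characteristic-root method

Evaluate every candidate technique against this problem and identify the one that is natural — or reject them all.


Verdict: the master substitution — treat m = log base 2 of η as the new clock: one recursion step advances m by one while η scales by 2.
- the master substitution: a fit — the right tool for this form.
- the characteristic-root method: the recursion divides its index rather than shifting it — outside the constant-shift family the root method covers.


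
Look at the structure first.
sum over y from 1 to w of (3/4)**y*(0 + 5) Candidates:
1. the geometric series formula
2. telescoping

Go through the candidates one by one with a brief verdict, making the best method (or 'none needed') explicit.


Best approach: the geometric series formula — consecutive terms stand in a fixed index-free ratio — the geometric sum formula closes it.
- the geometric series formula: applies; the problem has the shape this method handles.
- telescoping: the terms as presented offer no neighboring cancellation — a telescoping rewrite may exist, but the displayed structure does not hand one over.


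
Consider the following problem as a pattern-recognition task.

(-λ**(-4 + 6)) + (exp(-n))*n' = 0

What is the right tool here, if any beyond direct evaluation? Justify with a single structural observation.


Verdict: separation of variables — solved for the derivative, the right side splits multiplicatively into a function of each variable alone — divide and integrate each side. One could also solve this as an exact equation; with each coefficient in its own variable, separating is the same work with fewer steps.


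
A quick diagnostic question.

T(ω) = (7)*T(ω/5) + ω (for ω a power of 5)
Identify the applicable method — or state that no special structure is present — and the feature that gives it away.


Verdict: the master substitution — the index is divided (ω/5), not shifted — substitute ω = 5^m to straighten it into a shift recurrence.


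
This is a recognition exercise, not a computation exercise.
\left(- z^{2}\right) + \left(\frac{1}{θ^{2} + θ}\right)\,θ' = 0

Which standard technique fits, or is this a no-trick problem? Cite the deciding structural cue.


Diagnosis: separation of variables — solved for the derivative, the right side splits multiplicatively into a function of each variable alone — divide and integrate each side. A Bernoulli substitution applies to this equation as given; separation takes the same equation in its displayed form.


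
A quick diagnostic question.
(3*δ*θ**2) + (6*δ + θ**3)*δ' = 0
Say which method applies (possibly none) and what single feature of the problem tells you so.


Technique: the exact-equation method — check exactness first: here it holds (3*δ*θ**2, 6*δ + θ**3 have matching cross partials), so no integrating factor is needed.


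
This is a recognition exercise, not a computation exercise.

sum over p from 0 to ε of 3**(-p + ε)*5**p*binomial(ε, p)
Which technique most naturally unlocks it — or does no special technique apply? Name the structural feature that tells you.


Technique: the binomial theorem — terms weighting binomial(ε, p) against matched powers of 5 and 3 reassemble into (5 + 3)^ε by the binomial theorem.


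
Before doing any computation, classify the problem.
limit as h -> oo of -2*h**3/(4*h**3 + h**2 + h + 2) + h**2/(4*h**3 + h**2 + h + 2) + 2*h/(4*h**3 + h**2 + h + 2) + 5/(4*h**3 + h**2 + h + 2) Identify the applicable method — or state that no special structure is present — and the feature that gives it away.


Diagnosis: dominant-term comparison — divide by the highest power of h present: lower-order terms vanish and the dominant ratio remains. Differentiating the expression as a single quotient would eventually settle it as well; matching dominant growth settles it immediately.


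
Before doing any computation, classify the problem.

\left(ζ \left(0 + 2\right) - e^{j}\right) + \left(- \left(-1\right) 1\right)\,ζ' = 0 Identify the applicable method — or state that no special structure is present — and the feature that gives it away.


Technique: a linear integrating factor — ζ enters only linearly with coefficient 2; multiply by exp of the integral of 2 and the left side becomes one derivative.


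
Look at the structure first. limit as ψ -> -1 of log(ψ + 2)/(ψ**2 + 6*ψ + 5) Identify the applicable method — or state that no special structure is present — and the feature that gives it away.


Verdict: l'Hôpital's rule (0/0) — the 0/0 form at -1 is the signature situation for l'Hôpital's rule. The standard small-argument limits would also carry it; the rule is the systematic route.


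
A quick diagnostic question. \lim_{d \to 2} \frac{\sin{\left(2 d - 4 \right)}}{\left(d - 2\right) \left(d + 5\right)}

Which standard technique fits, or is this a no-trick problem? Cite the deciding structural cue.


Best approach: l'Hôpital's rule (0/0) — numerator and denominator both vanish at 2 — a genuine 0/0 form, which is exactly when l'Hôpital applies. The standard small-argument limits would also carry it; the rule is the systematic route.


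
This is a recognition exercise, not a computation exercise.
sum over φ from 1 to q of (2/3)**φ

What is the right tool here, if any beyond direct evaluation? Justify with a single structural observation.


Technique: the geometric series formula — check a ratio of consecutive terms: it is 2/3, independent of the index, so the geometric formula closes the sum.


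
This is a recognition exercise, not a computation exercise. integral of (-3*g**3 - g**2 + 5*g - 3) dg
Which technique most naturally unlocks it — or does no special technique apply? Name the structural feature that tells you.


Diagnosis: no special technique — scan for structure and find none: constant multiples of powers of g, integrate directly.


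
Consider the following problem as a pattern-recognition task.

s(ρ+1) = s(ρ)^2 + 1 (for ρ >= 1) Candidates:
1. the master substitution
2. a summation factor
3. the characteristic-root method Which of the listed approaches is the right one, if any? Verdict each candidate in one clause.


Diagnosis: no special technique — this one you iterate or analyze qualitatively: the nonlinearity defeats linear solution methods.
- the master substitution — the recursion shifts the index rather than dividing it.
- a summation factor: no summation factor applies — the rule is not linear in the sequence values.
- the characteristic-root method: nonlinearity rules out exponential-mode superposition from the start.


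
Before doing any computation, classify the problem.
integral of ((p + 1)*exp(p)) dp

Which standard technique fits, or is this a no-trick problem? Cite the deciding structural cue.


Verdict: integration by parts — the integrand splits as p + 1 times exp(p) — repeatedly differentiating the polynomial part kills it, which is the parts ladder.


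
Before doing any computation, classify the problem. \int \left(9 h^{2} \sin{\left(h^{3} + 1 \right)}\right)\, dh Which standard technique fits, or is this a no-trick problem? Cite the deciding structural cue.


Verdict: u-substitution — differentiating the inner expression h^{3} + 1 produces the factor 9 h^{2} up to a constant multiple, so substituting u = h^{3} + 1 reduces everything to a one-variable integral in u.


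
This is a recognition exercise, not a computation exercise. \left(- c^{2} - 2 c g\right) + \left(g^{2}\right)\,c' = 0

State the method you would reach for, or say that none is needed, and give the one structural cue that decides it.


Technique: the homogeneous substitution — the slope's numerator and denominator have matching total degree, so it depends only on c/g and the ratio substitution collapses it. Rearranged, this also fits the Bernoulli template directly; the homogeneous substitution reads the structure without the rearrangement.


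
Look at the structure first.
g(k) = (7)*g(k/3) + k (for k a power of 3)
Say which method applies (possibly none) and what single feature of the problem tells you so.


Diagnosis: the master substitution — recursion at k/3 is multiplicative in the index; logarithmic reindexing via k = 3^m linearizes it.


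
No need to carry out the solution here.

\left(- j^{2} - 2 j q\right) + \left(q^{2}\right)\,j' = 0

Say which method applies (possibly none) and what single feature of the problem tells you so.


Technique: the homogeneous substitution — solved for the derivative, the right side is unchanged under scaling q and j together — it depends only on the ratio j/q, so substitute a single ratio variable. Rearranged, this also fits the Bernoulli template directly; the homogeneous substitution reads the structure without the rearrangement.


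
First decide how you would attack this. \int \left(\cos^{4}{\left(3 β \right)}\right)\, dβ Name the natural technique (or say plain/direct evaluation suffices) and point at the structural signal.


Method: a trigonometric identity — reduce \cos^{4}{\left(3 β \right)} with the power-reduction formula and the integral becomes first-degree trigonometry.


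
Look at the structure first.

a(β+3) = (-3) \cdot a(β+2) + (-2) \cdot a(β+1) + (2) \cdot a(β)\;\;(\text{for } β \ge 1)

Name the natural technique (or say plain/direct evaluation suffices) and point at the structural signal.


Diagnosis: the characteristic-root method — the recurrence treats every index alike (constant coefficients, no forcing) — precisely the regime where r^β trials close it.


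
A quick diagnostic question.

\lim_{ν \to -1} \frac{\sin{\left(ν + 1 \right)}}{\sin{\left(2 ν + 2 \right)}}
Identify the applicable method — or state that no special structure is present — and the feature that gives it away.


Best approach: l'Hôpital's rule (0/0) — substituting -1 gives 0 over 0; differentiate top and bottom once and re-evaluate. Expanding numerator and denominator to first order gives the same value — the rule automates exactly that.


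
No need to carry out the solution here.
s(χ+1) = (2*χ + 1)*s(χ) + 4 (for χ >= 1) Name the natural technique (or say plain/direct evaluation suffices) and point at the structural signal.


Verdict: a summation factor — with the index-dependent coefficient 2*χ + 1, dividing by the cumulative product turns the left side into a pure difference.


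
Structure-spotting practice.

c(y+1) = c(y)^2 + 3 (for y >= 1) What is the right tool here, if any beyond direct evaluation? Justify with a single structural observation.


Method: no special technique — the unknown enters the rule nonlinearly, not as a weighted sum — no linear method is even well-posed.


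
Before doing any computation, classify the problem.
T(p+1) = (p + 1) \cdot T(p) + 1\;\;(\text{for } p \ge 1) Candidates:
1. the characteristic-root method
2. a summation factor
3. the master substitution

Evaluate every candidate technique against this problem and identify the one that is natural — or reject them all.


Best approach: a summation factor — because the multiplier p + 1 is index-dependent, divide through by its running product and sum the resulting differences.
- the characteristic-root method: the coefficients vary with the index, breaking the constant-coefficient structure the method needs.
- a summation factor — applicable, and directly so.
- the master substitution — the recursion steps by a constant offset, so exponential reindexing is pointless.


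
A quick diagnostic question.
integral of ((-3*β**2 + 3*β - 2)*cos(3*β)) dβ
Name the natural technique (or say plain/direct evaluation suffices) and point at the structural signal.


Verdict: integration by parts — the integrand splits as -3*β**2 + 3*β - 2 times cos(3*β) — repeatedly differentiating the polynomial part kills it, which is the parts ladder.


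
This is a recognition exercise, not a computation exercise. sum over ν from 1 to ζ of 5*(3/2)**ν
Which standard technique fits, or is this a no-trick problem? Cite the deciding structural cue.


Method: the geometric series formula — consecutive terms stand in a fixed index-free ratio — the geometric sum formula closes it.


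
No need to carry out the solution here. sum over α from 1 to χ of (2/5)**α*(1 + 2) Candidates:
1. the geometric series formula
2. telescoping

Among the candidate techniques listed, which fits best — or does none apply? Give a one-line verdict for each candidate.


Technique: the geometric series formula — each term is 2/5 times the previous one, so the geometric-series formula applies directly.
- the geometric series formula — a fit — the right tool for this form.
- telescoping: as presented, consecutive terms share no shifted copy to cancel against — no rewrite is on display to change that.


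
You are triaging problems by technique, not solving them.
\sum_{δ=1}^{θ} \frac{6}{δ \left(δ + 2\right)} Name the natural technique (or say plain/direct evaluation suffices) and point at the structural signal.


Technique: telescoping — rewrite \frac{6}{δ \left(δ + 2\right)} as simple fractions and successive terms eat each other — only the edges survive.


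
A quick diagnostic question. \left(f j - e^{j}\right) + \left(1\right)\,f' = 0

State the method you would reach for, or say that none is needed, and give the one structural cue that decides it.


Best approach: a linear integrating factor — f enters only linearly with coefficient j; multiply by exp of the integral of j and the left side becomes one derivative.


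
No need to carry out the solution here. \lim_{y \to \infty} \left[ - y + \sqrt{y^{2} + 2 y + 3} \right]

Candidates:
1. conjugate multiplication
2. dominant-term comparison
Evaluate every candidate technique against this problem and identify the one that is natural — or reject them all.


Verdict: conjugate multiplication — neither \sqrt{y^{2} + 2 y + 3} nor y converges alone, so rewrite their difference as a conjugate-rationalized quotient first.
- conjugate multiplication: applicable, and directly so.
- dominant-term comparison: this limit is not decided by comparing leading-term growth at infinity.


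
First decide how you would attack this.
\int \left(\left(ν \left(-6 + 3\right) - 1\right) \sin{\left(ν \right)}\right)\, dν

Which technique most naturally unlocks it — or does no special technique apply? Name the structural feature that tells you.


Verdict: integration by parts — (ν \left(-6 + 3\right) - 1) dies after finitely many derivatives while \sin{\left(ν \right)} cycles under integration — the tabular/parts setup.


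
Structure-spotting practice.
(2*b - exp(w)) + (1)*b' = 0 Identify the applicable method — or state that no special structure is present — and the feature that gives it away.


Verdict: a linear integrating factor — the equation is linear in b with coefficient 2; multiplying by the integrating factor exp(∫2) makes the left side a perfect derivative.


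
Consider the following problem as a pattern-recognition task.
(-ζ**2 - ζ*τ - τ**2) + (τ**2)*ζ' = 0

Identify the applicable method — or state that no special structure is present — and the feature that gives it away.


Technique: the homogeneous substitution — scaling τ and ζ together leaves the slope fixed — it depends only on ζ/τ, so substitute the ratio.


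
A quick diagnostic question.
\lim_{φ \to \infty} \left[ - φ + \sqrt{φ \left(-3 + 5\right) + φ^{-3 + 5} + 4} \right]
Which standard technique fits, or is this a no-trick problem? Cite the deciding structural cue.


Best approach: conjugate multiplication — an infinity-minus-infinity difference with a surviving radical — multiply by the conjugate to cancel the divergence.


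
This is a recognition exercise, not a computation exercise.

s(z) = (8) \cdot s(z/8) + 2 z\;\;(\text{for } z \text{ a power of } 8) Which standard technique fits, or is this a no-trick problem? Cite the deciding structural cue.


Method: the master substitution — the argument shrinks by the factor 8, so measure the index on a logarithmic scale and the recursion becomes a shift.


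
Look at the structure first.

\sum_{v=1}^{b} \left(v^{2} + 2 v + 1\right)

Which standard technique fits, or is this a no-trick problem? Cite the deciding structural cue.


Verdict: no special technique — Faulhaber territory: sum each constant-multiple power of v with its closed-form formula, no trick required.


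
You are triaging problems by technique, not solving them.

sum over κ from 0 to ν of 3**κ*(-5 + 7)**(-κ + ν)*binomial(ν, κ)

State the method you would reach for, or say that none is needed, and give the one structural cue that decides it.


Best approach: the binomial theorem — binomial(ν, κ) weighting matched powers of 3 and (-5 + 7) is the expanded form of (3 + (-5 + 7))^ν — fold it back up.


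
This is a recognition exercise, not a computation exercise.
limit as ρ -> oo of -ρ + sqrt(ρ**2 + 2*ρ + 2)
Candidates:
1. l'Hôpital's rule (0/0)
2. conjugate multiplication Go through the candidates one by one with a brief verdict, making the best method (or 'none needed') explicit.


Technique: conjugate multiplication — divergence minus divergence hides a finite answer — expose it by pairing sqrt(ρ**2 + 2*ρ + 2) - ρ with its conjugate.
- l'Hôpital's rule (0/0): no quotient structure at all: the clash is ∞ minus ∞, which rationalizing converts into a tractable ratio.
- conjugate multiplication: a fit — the right tool for this form.


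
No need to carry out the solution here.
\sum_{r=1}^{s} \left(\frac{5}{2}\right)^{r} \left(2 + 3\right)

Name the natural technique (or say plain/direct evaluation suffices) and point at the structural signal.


Best approach: the geometric series formula — the ratio of consecutive terms is the constant \frac{5}{2}, independent of the index — a geometric sum.


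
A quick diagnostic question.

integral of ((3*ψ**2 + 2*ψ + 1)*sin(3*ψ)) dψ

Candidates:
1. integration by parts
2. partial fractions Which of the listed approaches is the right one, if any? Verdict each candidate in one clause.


Best approach: integration by parts — differentiate 3*ψ**2 + 2*ψ + 1, integrate sin(3*ψ): each pass lowers the polynomial degree, so parts terminates.
- integration by parts — yes — fits the structure here.
- partial fractions: the expression is not a ratio of polynomials that decomposes further.


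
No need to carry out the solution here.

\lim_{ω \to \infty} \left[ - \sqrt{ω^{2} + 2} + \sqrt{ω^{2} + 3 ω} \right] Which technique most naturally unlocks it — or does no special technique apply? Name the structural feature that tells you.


Method: conjugate multiplication — turning the difference into a conjugate-rationalized ratio makes the limit readable.


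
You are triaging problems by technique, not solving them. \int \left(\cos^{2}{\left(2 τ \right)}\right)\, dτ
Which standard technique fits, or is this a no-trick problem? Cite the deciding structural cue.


Method: a trigonometric identity — apply power reduction to \cos^{2}{\left(2 τ \right)}; each application halves the trigonometric degree.


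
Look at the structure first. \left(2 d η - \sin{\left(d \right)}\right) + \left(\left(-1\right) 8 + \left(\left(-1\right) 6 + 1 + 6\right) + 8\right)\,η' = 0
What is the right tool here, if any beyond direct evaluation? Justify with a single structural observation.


Technique: a linear integrating factor — η enters only linearly with coefficient 2 d; multiply by exp of the integral of 2 d and the left side becomes one derivative.


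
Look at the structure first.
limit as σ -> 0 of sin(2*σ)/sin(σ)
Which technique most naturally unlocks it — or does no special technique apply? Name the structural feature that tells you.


Technique: l'Hôpital's rule (0/0) — the 0/0 form at 0 is the signature situation for l'Hôpital's rule. A local series expansion at the point resolves it as well; the rule is the packaged version of that step.


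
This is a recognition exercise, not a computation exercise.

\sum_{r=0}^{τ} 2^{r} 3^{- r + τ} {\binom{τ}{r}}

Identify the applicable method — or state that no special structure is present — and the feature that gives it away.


Diagnosis: the binomial theorem — binomial coefficients against complementary powers of 2 and 3: recognize the binomial expansion and resum.


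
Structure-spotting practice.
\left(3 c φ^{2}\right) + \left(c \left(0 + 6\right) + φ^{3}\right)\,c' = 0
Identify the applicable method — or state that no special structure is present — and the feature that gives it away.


Diagnosis: the exact-equation method — because the two cross partials coincide, the form is conservative as written — recover its potential in (φ, c).


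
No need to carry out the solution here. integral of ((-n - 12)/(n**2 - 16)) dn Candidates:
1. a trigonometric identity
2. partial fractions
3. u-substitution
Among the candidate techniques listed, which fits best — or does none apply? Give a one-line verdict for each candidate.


Method: partial fractions — with n**2 - 16 factorable and the degree on top strictly smaller, simple-fraction decomposition is immediate.
- a trigonometric identity: no sine or cosine appears, so there is nothing for a trigonometric identity to act on.
- partial fractions — yes, a natural case for it.
- u-substitution — no subexpression of the integrand pairs with its own derivative as a factor — individual terms may offer their own substitutions, but any change of variable covering the whole integral would have to be constructed from outside the expression.
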